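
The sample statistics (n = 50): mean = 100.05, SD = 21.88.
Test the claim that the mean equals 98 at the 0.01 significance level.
One-sample t-test:
H₀: μ = 98
H₁: μ ≠ 98
df = n - 1 = 49
t = (x̄ - μ₀) / (s/√n) = (100.05 - 98) / (21.88/√50) = 0.663
p-value = 0.5107

Since p-value > α = 0.01, we fail to reject H₀.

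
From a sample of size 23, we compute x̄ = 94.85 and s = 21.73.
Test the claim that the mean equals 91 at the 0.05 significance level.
One-sample t-test:
H₀: μ = 91
H₁: μ ≠ 91
df = n - 1 = 22
t = (x̄ - μ₀) / (s/√n) = (94.85 - 91) / (21.73/√23) = 0.850
p-value = 0.4046

Since p-value > α = 0.05, we fail to reject H₀.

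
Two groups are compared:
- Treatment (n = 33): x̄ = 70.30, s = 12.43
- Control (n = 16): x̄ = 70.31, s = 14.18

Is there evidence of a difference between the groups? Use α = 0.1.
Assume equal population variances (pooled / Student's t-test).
Student's two-sample t-test (equal variances):
H₀: μ₁ = μ₂
H₁: μ₁ ≠ μ₂
df = n₁ + n₂ - 2 = 47
Pooled variance s_p² = [(n₁-1)s₁² + (n₂-1)s₂²] / (n₁ + n₂ - 2) = [(32)(12.43²) + (15)(14.18²)] / 47 = 169.3669
SE = √(s_p²(1/n₁ + 1/n₂)) = √(169.3669 × (1/33 + 1/16)) = 3.9646
t = (x̄₁ - x̄₂) / SE = (70.30 - 70.31) / 3.9646 = -0.01 / 3.9646 = -0.003
p-value = 0.9980

Since p-value > α = 0.1, we fail to reject H₀.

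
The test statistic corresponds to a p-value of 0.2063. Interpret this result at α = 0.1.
Since p = 0.2063 > α = 0.1, fail to reject H₀.
There is insufficient evidence to reject the null hypothesis; the result is not statistically significant at the 0.1 level.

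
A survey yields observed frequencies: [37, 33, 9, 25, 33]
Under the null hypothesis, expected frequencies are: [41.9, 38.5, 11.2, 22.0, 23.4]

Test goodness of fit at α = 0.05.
Chi-square goodness of fit test:
H₀: observed counts match expected distribution
H₁: observed counts differ from expected distribution
df = k - 1 = 4
χ² = Σ(O - E)²/E
   = (37 - 41.9)²/41.9 + (33 - 38.5)²/38.5 + (9 - 11.2)²/11.2 + (25 - 22.0)²/22.0 + (33 - 23.4)²/23.4
   = 0.573 + 0.786 + 0.432 + 0.409 + 3.938
   = 6.14
p-value = 0.1890

Since p-value > α = 0.05, we fail to reject H₀.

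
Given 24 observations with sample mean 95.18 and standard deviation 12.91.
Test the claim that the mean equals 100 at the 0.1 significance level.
One-sample t-test:
H₀: μ = 100
H₁: μ ≠ 100
df = n - 1 = 23
t = (x̄ - μ₀) / (s/√n) = (95.18 - 100) / (12.91/√24) = -1.829
p-value = 0.0804

Since p-value < α = 0.1, we reject H₀.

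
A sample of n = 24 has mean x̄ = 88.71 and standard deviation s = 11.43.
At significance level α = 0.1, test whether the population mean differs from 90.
One-sample t-test:
H₀: μ = 90
H₁: μ ≠ 90
df = n - 1 = 23
t = (x̄ - μ₀) / (s/√n) = (88.71 - 90) / (11.43/√24) = -0.553
p-value = 0.5857

Since p-value > α = 0.1, we fail to reject H₀.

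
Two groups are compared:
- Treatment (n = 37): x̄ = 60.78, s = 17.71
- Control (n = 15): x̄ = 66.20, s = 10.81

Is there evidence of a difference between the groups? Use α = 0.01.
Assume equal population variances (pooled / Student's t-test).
Student's two-sample t-test (equal variances):
H₀: μ₁ = μ₂
H₁: μ₁ ≠ μ₂
df = n₁ + n₂ - 2 = 50
Pooled variance s_p² = [(n₁-1)s₁² + (n₂-1)s₂²] / (n₁ + n₂ - 2) = [(36)(17.71²) + (14)(10.81²)] / 50 = 258.5435
SE = √(s_p²(1/n₁ + 1/n₂)) = √(258.5435 × (1/37 + 1/15)) = 4.9218
t = (x̄₁ - x̄₂) / SE = (60.78 - 66.20) / 4.9218 = -5.42 / 4.9218 = -1.101
p-value = 0.2761

Since p-value > α = 0.01, we fail to reject H₀.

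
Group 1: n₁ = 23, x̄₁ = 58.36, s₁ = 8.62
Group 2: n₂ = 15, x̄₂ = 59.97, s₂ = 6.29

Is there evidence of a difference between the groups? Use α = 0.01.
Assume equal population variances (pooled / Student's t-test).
Student's two-sample t-test (equal variances):
H₀: μ₁ = μ₂
H₁: μ₁ ≠ μ₂
df = n₁ + n₂ - 2 = 36
Pooled variance s_p² = [(n₁-1)s₁² + (n₂-1)s₂²] / (n₁ + n₂ - 2) = [(22)(8.62²) + (14)(6.29²)] / 36 = 60.7943
SE = √(s_p²(1/n₁ + 1/n₂)) = √(60.7943 × (1/23 + 1/15)) = 2.5877
t = (x̄₁ - x̄₂) / SE = (58.36 - 59.97) / 2.5877 = -1.61 / 2.5877 = -0.622
p-value = 0.5377

Since p-value > α = 0.01, we fail to reject H₀.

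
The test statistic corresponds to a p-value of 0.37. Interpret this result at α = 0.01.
Since p = 0.37 > α = 0.01, fail to reject H₀.
There is insufficient evidence to reject the null hypothesis; the result is not statistically significant at the 0.01 level.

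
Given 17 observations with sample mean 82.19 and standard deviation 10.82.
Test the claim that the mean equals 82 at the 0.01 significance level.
One-sample t-test:
H₀: μ = 82
H₁: μ ≠ 82
df = n - 1 = 16
t = (x̄ - μ₀) / (s/√n) = (82.19 - 82) / (10.82/√17) = 0.072
p-value = 0.9432

Since p-value > α = 0.01, we fail to reject H₀.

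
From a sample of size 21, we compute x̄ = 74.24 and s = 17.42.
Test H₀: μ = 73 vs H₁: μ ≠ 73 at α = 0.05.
One-sample t-test:
H₀: μ = 73
H₁: μ ≠ 73
df = n - 1 = 20
t = (x̄ - μ₀) / (s/√n) = (74.24 - 73) / (17.42/√21) = 0.326
p-value = 0.7477

Since p-value > α = 0.05, we fail to reject H₀.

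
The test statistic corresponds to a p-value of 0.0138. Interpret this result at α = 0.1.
Since p = 0.0138 < α = 0.1, reject H₀.
There is sufficient evidence to reject the null hypothesis; the result is statistically significant at the 0.1 level.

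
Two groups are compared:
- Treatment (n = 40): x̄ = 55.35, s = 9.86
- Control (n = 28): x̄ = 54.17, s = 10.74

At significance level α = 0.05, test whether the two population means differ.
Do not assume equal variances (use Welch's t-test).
Welch's two-sample t-test:
H₀: μ₁ = μ₂
H₁: μ₁ ≠ μ₂
s₁²/n₁ = 9.86²/40 = 2.4305,  s₂²/n₂ = 10.74²/28 = 4.1196
SE = √(s₁²/n₁ + s₂²/n₂) = √(2.4305 + 4.1196) = 2.5593
df (Welch-Satterthwaite) = (s₁²/n₁ + s₂²/n₂)² / [(s₁²/n₁)²/(n₁-1) + (s₂²/n₂)²/(n₂-1)] ≈ 55.00
t = (x̄₁ - x̄₂) / SE = (55.35 - 54.17) / 2.5593 = 1.18 / 2.5593 = 0.461
p-value = 0.6466

Since p-value > α = 0.05, we fail to reject H₀.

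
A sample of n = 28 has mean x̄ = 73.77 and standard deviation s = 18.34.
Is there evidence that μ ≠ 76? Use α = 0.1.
One-sample t-test:
H₀: μ = 76
H₁: μ ≠ 76
df = n - 1 = 27
t = (x̄ - μ₀) / (s/√n) = (73.77 - 76) / (18.34/√28) = -0.643
p-value = 0.5254

Since p-value > α = 0.1, we fail to reject H₀.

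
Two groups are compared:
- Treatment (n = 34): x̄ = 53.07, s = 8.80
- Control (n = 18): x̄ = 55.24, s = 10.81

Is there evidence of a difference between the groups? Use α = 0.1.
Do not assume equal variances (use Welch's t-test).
Welch's two-sample t-test:
H₀: μ₁ = μ₂
H₁: μ₁ ≠ μ₂
s₁²/n₁ = 8.80²/34 = 2.2776,  s₂²/n₂ = 10.81²/18 = 6.4920
SE = √(s₁²/n₁ + s₂²/n₂) = √(2.2776 + 6.4920) = 2.9614
df (Welch-Satterthwaite) = (s₁²/n₁ + s₂²/n₂)² / [(s₁²/n₁)²/(n₁-1) + (s₂²/n₂)²/(n₂-1)] ≈ 29.17
t = (x̄₁ - x̄₂) / SE = (53.07 - 55.24) / 2.9614 = -2.17 / 2.9614 = -0.733
p-value = 0.4695

Since p-value > α = 0.1, we fail to reject H₀.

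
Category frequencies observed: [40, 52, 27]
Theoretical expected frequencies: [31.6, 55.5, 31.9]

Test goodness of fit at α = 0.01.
Chi-square goodness of fit test:
H₀: observed counts match expected distribution
H₁: observed counts differ from expected distribution
df = k - 1 = 2
χ² = Σ(O - E)²/E
   = (40 - 31.6)²/31.6 + (52 - 55.5)²/55.5 + (27 - 31.9)²/31.9
   = 2.233 + 0.221 + 0.753
   = 3.21
p-value = 0.2013

Since p-value > α = 0.01, we fail to reject H₀.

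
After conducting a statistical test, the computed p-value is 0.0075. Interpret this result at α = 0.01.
Since p = 0.0075 < α = 0.01, reject H₀.
There is sufficient evidence to reject the null hypothesis; the result is statistically significant at the 0.01 level.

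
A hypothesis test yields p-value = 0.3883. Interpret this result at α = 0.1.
Since p = 0.3883 > α = 0.1, fail to reject H₀.
There is insufficient evidence to reject the null hypothesis; the result is not statistically significant at the 0.1 level.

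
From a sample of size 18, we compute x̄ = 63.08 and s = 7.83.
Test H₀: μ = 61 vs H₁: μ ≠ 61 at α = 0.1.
One-sample t-test:
H₀: μ = 61
H₁: μ ≠ 61
df = n - 1 = 17
t = (x̄ - μ₀) / (s/√n) = (63.08 - 61) / (7.83/√18) = 1.127
p-value = 0.2754

Since p-value > α = 0.1, we fail to reject H₀.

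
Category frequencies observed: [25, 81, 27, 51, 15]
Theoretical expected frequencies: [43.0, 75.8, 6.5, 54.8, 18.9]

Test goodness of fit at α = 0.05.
Chi-square goodness of fit test:
H₀: observed counts match expected distribution
H₁: observed counts differ from expected distribution
df = k - 1 = 4
χ² = Σ(O - E)²/E
   = (25 - 43.0)²/43.0 + (81 - 75.8)²/75.8 + (27 - 6.5)²/6.5 + (51 - 54.8)²/54.8 + (15 - 18.9)²/18.9
   = 7.535 + 0.357 + 64.654 + 0.264 + 0.805
   = 73.61
p-value < 0.0001

Since p-value < α = 0.05, we reject H₀.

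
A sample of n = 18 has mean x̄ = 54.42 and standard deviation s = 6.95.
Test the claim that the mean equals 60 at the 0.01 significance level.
One-sample t-test:
H₀: μ = 60
H₁: μ ≠ 60
df = n - 1 = 17
t = (x̄ - μ₀) / (s/√n) = (54.42 - 60) / (6.95/√18) = -3.406
p-value = 0.0034

Since p-value < α = 0.01, we reject H₀.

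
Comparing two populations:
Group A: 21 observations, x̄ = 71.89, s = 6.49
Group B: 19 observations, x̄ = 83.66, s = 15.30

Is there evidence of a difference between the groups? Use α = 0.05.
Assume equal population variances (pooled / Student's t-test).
Student's two-sample t-test (equal variances):
H₀: μ₁ = μ₂
H₁: μ₁ ≠ μ₂
df = n₁ + n₂ - 2 = 38
Pooled variance s_p² = [(n₁-1)s₁² + (n₂-1)s₂²] / (n₁ + n₂ - 2) = [(20)(6.49²) + (18)(15.30²)] / 38 = 133.0532
SE = √(s_p²(1/n₁ + 1/n₂)) = √(133.0532 × (1/21 + 1/19)) = 3.6522
t = (x̄₁ - x̄₂) / SE = (71.89 - 83.66) / 3.6522 = -11.77 / 3.6522 = -3.223
p-value = 0.0026

Since p-value < α = 0.05, we reject H₀.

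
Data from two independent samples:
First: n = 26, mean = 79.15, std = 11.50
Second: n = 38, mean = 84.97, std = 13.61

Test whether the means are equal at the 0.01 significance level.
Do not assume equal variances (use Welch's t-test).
Welch's two-sample t-test:
H₀: μ₁ = μ₂
H₁: μ₁ ≠ μ₂
s₁²/n₁ = 11.50²/26 = 5.0865,  s₂²/n₂ = 13.61²/38 = 4.8745
SE = √(s₁²/n₁ + s₂²/n₂) = √(5.0865 + 4.8745) = 3.1561
df (Welch-Satterthwaite) = (s₁²/n₁ + s₂²/n₂)² / [(s₁²/n₁)²/(n₁-1) + (s₂²/n₂)²/(n₂-1)] ≈ 59.16
t = (x̄₁ - x̄₂) / SE = (79.15 - 84.97) / 3.1561 = -5.82 / 3.1561 = -1.844
p-value = 0.0702

Since p-value > α = 0.01, we fail to reject H₀.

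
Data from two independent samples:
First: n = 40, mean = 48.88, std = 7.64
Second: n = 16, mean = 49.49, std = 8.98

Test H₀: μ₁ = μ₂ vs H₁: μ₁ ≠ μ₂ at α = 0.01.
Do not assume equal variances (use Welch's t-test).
Welch's two-sample t-test:
H₀: μ₁ = μ₂
H₁: μ₁ ≠ μ₂
s₁²/n₁ = 7.64²/40 = 1.4592,  s₂²/n₂ = 8.98²/16 = 5.0400
SE = √(s₁²/n₁ + s₂²/n₂) = √(1.4592 + 5.0400) = 2.5494
df (Welch-Satterthwaite) = (s₁²/n₁ + s₂²/n₂)² / [(s₁²/n₁)²/(n₁-1) + (s₂²/n₂)²/(n₂-1)] ≈ 24.16
t = (x̄₁ - x̄₂) / SE = (48.88 - 49.49) / 2.5494 = -0.61 / 2.5494 = -0.239
p-value = 0.8129

Since p-value > α = 0.01, we fail to reject H₀.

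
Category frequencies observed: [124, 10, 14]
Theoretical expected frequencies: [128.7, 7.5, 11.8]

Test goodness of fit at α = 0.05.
Chi-square goodness of fit test:
H₀: observed counts match expected distribution
H₁: observed counts differ from expected distribution
df = k - 1 = 2
χ² = Σ(O - E)²/E
   = (124 - 128.7)²/128.7 + (10 - 7.5)²/7.5 + (14 - 11.8)²/11.8
   = 0.172 + 0.833 + 0.410
   = 1.42
p-value = 0.4928

Since p-value > α = 0.05, we fail to reject H₀.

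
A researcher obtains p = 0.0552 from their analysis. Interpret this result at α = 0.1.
Since p = 0.0552 < α = 0.1, reject H₀.
There is sufficient evidence to reject the null hypothesis; the result is statistically significant at the 0.1 level.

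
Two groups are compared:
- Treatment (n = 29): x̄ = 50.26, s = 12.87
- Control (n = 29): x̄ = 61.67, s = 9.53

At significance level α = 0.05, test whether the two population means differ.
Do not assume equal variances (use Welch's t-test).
Welch's two-sample t-test:
H₀: μ₁ = μ₂
H₁: μ₁ ≠ μ₂
s₁²/n₁ = 12.87²/29 = 5.7116,  s₂²/n₂ = 9.53²/29 = 3.1318
SE = √(s₁²/n₁ + s₂²/n₂) = √(5.7116 + 3.1318) = 2.9738
df (Welch-Satterthwaite) = (s₁²/n₁ + s₂²/n₂)² / [(s₁²/n₁)²/(n₁-1) + (s₂²/n₂)²/(n₂-1)] ≈ 51.61
t = (x̄₁ - x̄₂) / SE = (50.26 - 61.67) / 2.9738 = -11.41 / 2.9738 = -3.837
p-value = 0.0003

Since p-value < α = 0.05, we reject H₀.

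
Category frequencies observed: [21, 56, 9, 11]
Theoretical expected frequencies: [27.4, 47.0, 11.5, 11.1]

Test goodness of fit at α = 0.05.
Chi-square goodness of fit test:
H₀: observed counts match expected distribution
H₁: observed counts differ from expected distribution
df = k - 1 = 3
χ² = Σ(O - E)²/E
   = (21 - 27.4)²/27.4 + (56 - 47.0)²/47.0 + (9 - 11.5)²/11.5 + (11 - 11.1)²/11.1
   = 1.495 + 1.723 + 0.543 + 0.001
   = 3.76
p-value = 0.2883

Since p-value > α = 0.05, we fail to reject H₀.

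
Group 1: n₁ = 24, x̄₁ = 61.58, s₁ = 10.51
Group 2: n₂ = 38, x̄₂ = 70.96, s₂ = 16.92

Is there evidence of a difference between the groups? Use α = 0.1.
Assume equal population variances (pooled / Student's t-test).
Student's two-sample t-test (equal variances):
H₀: μ₁ = μ₂
H₁: μ₁ ≠ μ₂
df = n₁ + n₂ - 2 = 60
Pooled variance s_p² = [(n₁-1)s₁² + (n₂-1)s₂²] / (n₁ + n₂ - 2) = [(23)(10.51²) + (37)(16.92²)] / 60 = 218.8863
SE = √(s_p²(1/n₁ + 1/n₂)) = √(218.8863 × (1/24 + 1/38)) = 3.8575
t = (x̄₁ - x̄₂) / SE = (61.58 - 70.96) / 3.8575 = -9.38 / 3.8575 = -2.432
p-value = 0.0180

Since p-value < α = 0.1, we reject H₀.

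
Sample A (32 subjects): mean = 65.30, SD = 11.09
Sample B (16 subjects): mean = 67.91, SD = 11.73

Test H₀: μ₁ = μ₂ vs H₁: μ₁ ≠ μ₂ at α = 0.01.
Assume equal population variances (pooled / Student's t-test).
Student's two-sample t-test (equal variances):
H₀: μ₁ = μ₂
H₁: μ₁ ≠ μ₂
df = n₁ + n₂ - 2 = 46
Pooled variance s_p² = [(n₁-1)s₁² + (n₂-1)s₂²] / (n₁ + n₂ - 2) = [(31)(11.09²) + (15)(11.73²)] / 46 = 127.7505
SE = √(s_p²(1/n₁ + 1/n₂)) = √(127.7505 × (1/32 + 1/16)) = 3.4607
t = (x̄₁ - x̄₂) / SE = (65.30 - 67.91) / 3.4607 = -2.61 / 3.4607 = -0.754
p-value = 0.4546

Since p-value > α = 0.01, we fail to reject H₀.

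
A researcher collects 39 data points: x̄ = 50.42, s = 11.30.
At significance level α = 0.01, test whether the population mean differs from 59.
One-sample t-test:
H₀: μ = 59
H₁: μ ≠ 59
df = n - 1 = 38
t = (x̄ - μ₀) / (s/√n) = (50.42 - 59) / (11.30/√39) = -4.742
p-value < 0.0001

Since p-value < α = 0.01, we reject H₀.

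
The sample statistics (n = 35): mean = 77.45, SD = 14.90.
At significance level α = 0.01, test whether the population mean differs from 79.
One-sample t-test:
H₀: μ = 79
H₁: μ ≠ 79
df = n - 1 = 34
t = (x̄ - μ₀) / (s/√n) = (77.45 - 79) / (14.90/√35) = -0.615
p-value = 0.5424

Since p-value > α = 0.01, we fail to reject H₀.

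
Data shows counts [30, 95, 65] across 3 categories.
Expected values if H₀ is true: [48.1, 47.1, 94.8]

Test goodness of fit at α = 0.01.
Chi-square goodness of fit test:
H₀: observed counts match expected distribution
H₁: observed counts differ from expected distribution
df = k - 1 = 2
χ² = Σ(O - E)²/E
   = (30 - 48.1)²/48.1 + (95 - 47.1)²/47.1 + (65 - 94.8)²/94.8
   = 6.811 + 48.714 + 9.368
   = 64.89
p-value < 0.0001

Since p-value < α = 0.01, we reject H₀.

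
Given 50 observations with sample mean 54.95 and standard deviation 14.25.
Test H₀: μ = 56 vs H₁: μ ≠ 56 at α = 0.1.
One-sample t-test:
H₀: μ = 56
H₁: μ ≠ 56
df = n - 1 = 49
t = (x̄ - μ₀) / (s/√n) = (54.95 - 56) / (14.25/√50) = -0.521
p-value = 0.6047

Since p-value > α = 0.1, we fail to reject H₀.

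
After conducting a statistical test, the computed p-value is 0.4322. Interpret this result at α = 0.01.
Since p = 0.4322 > α = 0.01, fail to reject H₀.
There is insufficient evidence to reject the null hypothesis; the result is not statistically significant at the 0.01 level.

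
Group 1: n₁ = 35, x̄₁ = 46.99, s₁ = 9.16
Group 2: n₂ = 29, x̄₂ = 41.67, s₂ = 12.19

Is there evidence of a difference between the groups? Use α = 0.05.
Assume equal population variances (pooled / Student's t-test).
Student's two-sample t-test (equal variances):
H₀: μ₁ = μ₂
H₁: μ₁ ≠ μ₂
df = n₁ + n₂ - 2 = 62
Pooled variance s_p² = [(n₁-1)s₁² + (n₂-1)s₂²] / (n₁ + n₂ - 2) = [(34)(9.16²) + (28)(12.19²)] / 62 = 113.1207
SE = √(s_p²(1/n₁ + 1/n₂)) = √(113.1207 × (1/35 + 1/29)) = 2.6707
t = (x̄₁ - x̄₂) / SE = (46.99 - 41.67) / 2.6707 = 5.32 / 2.6707 = 1.992
p-value = 0.0508

Since p-value > α = 0.05, we fail to reject H₀.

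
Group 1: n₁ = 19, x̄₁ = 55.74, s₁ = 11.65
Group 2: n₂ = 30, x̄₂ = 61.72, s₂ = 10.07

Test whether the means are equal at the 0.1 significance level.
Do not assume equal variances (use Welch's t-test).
Welch's two-sample t-test:
H₀: μ₁ = μ₂
H₁: μ₁ ≠ μ₂
s₁²/n₁ = 11.65²/19 = 7.1433,  s₂²/n₂ = 10.07²/30 = 3.3802
SE = √(s₁²/n₁ + s₂²/n₂) = √(7.1433 + 3.3802) = 3.2440
df (Welch-Satterthwaite) = (s₁²/n₁ + s₂²/n₂)² / [(s₁²/n₁)²/(n₁-1) + (s₂²/n₂)²/(n₂-1)] ≈ 34.30
t = (x̄₁ - x̄₂) / SE = (55.74 - 61.72) / 3.2440 = -5.98 / 3.2440 = -1.843
p-value = 0.0739

Since p-value < α = 0.1, we reject H₀.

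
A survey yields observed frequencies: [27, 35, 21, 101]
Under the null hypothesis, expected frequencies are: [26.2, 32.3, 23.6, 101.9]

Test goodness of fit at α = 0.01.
Chi-square goodness of fit test:
H₀: observed counts match expected distribution
H₁: observed counts differ from expected distribution
df = k - 1 = 3
χ² = Σ(O - E)²/E
   = (27 - 26.2)²/26.2 + (35 - 32.3)²/32.3 + (21 - 23.6)²/23.6 + (101 - 101.9)²/101.9
   = 0.024 + 0.226 + 0.286 + 0.008
   = 0.54
p-value = 0.9090

Since p-value > α = 0.01, we fail to reject H₀.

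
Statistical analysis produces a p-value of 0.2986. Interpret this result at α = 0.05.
Since p = 0.2986 > α = 0.05, fail to reject H₀.
There is insufficient evidence to reject the null hypothesis; the result is not statistically significant at the 0.05 level.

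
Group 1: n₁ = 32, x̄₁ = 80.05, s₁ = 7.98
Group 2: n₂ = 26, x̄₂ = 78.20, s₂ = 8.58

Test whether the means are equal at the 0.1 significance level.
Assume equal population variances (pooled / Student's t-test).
Student's two-sample t-test (equal variances):
H₀: μ₁ = μ₂
H₁: μ₁ ≠ μ₂
df = n₁ + n₂ - 2 = 56
Pooled variance s_p² = [(n₁-1)s₁² + (n₂-1)s₂²] / (n₁ + n₂ - 2) = [(31)(7.98²) + (25)(8.58²)] / 56 = 68.1161
SE = √(s_p²(1/n₁ + 1/n₂)) = √(68.1161 × (1/32 + 1/26)) = 2.1791
t = (x̄₁ - x̄₂) / SE = (80.05 - 78.20) / 2.1791 = 1.85 / 2.1791 = 0.849
p-value = 0.3995

Since p-value > α = 0.1, we fail to reject H₀.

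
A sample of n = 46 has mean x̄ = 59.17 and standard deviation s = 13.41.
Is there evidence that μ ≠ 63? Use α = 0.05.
One-sample t-test:
H₀: μ = 63
H₁: μ ≠ 63
df = n - 1 = 45
t = (x̄ - μ₀) / (s/√n) = (59.17 - 63) / (13.41/√46) = -1.937
p-value = 0.0590

Since p-value > α = 0.05, we fail to reject H₀.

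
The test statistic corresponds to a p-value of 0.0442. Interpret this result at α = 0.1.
Since p = 0.0442 < α = 0.1, reject H₀.
There is sufficient evidence to reject the null hypothesis; the result is statistically significant at the 0.1 level.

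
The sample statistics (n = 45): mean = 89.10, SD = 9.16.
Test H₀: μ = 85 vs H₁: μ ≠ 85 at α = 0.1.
One-sample t-test:
H₀: μ = 85
H₁: μ ≠ 85
df = n - 1 = 44
t = (x̄ - μ₀) / (s/√n) = (89.10 - 85) / (9.16/√45) = 3.003
p-value = 0.0044

Since p-value < α = 0.1, we reject H₀.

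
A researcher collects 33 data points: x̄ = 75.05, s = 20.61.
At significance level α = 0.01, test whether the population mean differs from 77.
One-sample t-test:
H₀: μ = 77
H₁: μ ≠ 77
df = n - 1 = 32
t = (x̄ - μ₀) / (s/√n) = (75.05 - 77) / (20.61/√33) = -0.544
p-value = 0.5905

Since p-value > α = 0.01, we fail to reject H₀.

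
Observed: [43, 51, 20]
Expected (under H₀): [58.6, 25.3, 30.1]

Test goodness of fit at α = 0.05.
Chi-square goodness of fit test:
H₀: observed counts match expected distribution
H₁: observed counts differ from expected distribution
df = k - 1 = 2
χ² = Σ(O - E)²/E
   = (43 - 58.6)²/58.6 + (51 - 25.3)²/25.3 + (20 - 30.1)²/30.1
   = 4.153 + 26.106 + 3.389
   = 33.65
p-value < 0.0001

Since p-value < α = 0.05, we reject H₀.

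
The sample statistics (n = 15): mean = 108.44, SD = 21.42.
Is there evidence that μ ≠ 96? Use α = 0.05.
One-sample t-test:
H₀: μ = 96
H₁: μ ≠ 96
df = n - 1 = 14
t = (x̄ - μ₀) / (s/√n) = (108.44 - 96) / (21.42/√15) = 2.249
p-value = 0.0411

Since p-value < α = 0.05, we reject H₀.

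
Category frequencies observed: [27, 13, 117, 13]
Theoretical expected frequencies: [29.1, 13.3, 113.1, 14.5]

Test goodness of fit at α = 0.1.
Chi-square goodness of fit test:
H₀: observed counts match expected distribution
H₁: observed counts differ from expected distribution
df = k - 1 = 3
χ² = Σ(O - E)²/E
   = (27 - 29.1)²/29.1 + (13 - 13.3)²/13.3 + (117 - 113.1)²/113.1 + (13 - 14.5)²/14.5
   = 0.152 + 0.007 + 0.134 + 0.155
   = 0.45
p-value = 0.9302

Since p-value > α = 0.1, we fail to reject H₀.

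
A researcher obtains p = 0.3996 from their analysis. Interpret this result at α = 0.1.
Since p = 0.3996 > α = 0.1, fail to reject H₀.
There is insufficient evidence to reject the null hypothesis; the result is not statistically significant at the 0.1 level.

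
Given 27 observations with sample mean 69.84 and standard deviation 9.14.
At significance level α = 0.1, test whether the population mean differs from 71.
One-sample t-test:
H₀: μ = 71
H₁: μ ≠ 71
df = n - 1 = 26
t = (x̄ - μ₀) / (s/√n) = (69.84 - 71) / (9.14/√27) = -0.659
p-value = 0.5154

Since p-value > α = 0.1, we fail to reject H₀.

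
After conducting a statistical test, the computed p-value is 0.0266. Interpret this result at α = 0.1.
Since p = 0.0266 < α = 0.1, reject H₀.
There is sufficient evidence to reject the null hypothesis; the result is statistically significant at the 0.1 level.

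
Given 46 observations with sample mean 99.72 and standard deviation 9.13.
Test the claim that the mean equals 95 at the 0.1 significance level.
One-sample t-test:
H₀: μ = 95
H₁: μ ≠ 95
df = n - 1 = 45
t = (x̄ - μ₀) / (s/√n) = (99.72 - 95) / (9.13/√46) = 3.506
p-value = 0.0010

Since p-value < α = 0.1, we reject H₀.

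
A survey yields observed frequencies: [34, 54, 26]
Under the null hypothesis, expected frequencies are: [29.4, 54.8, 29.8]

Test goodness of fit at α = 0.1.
Chi-square goodness of fit test:
H₀: observed counts match expected distribution
H₁: observed counts differ from expected distribution
df = k - 1 = 2
χ² = Σ(O - E)²/E
   = (34 - 29.4)²/29.4 + (54 - 54.8)²/54.8 + (26 - 29.8)²/29.8
   = 0.720 + 0.012 + 0.485
   = 1.22
p-value = 0.5444

Since p-value > α = 0.1, we fail to reject H₀.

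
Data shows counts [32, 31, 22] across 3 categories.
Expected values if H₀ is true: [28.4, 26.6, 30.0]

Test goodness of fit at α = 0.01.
Chi-square goodness of fit test:
H₀: observed counts match expected distribution
H₁: observed counts differ from expected distribution
df = k - 1 = 2
χ² = Σ(O - E)²/E
   = (32 - 28.4)²/28.4 + (31 - 26.6)²/26.6 + (22 - 30.0)²/30.0
   = 0.456 + 0.728 + 2.133
   = 3.32
p-value = 0.1904

Since p-value > α = 0.01, we fail to reject H₀.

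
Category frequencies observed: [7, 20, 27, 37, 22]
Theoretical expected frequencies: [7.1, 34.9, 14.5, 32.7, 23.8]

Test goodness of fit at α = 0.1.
Chi-square goodness of fit test:
H₀: observed counts match expected distribution
H₁: observed counts differ from expected distribution
df = k - 1 = 4
χ² = Σ(O - E)²/E
   = (7 - 7.1)²/7.1 + (20 - 34.9)²/34.9 + (27 - 14.5)²/14.5 + (37 - 32.7)²/32.7 + (22 - 23.8)²/23.8
   = 0.001 + 6.361 + 10.776 + 0.565 + 0.136
   = 17.84
p-value = 0.0013

Since p-value < α = 0.1, we reject H₀.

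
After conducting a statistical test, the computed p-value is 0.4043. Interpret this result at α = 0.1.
Since p = 0.4043 > α = 0.1, fail to reject H₀.
There is insufficient evidence to reject the null hypothesis; the result is not statistically significant at the 0.1 level.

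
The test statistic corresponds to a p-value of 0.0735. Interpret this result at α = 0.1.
Since p = 0.0735 < α = 0.1, reject H₀.
There is sufficient evidence to reject the null hypothesis; the result is statistically significant at the 0.1 level.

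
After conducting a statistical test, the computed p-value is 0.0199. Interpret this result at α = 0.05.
Since p = 0.0199 < α = 0.05, reject H₀.
There is sufficient evidence to reject the null hypothesis; the result is statistically significant at the 0.05 level.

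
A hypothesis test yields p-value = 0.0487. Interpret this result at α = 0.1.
Since p = 0.0487 < α = 0.1, reject H₀.
There is sufficient evidence to reject the null hypothesis; the result is statistically significant at the 0.1 level.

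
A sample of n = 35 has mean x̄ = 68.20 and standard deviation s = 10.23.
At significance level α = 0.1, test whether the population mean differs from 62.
One-sample t-test:
H₀: μ = 62
H₁: μ ≠ 62
df = n - 1 = 34
t = (x̄ - μ₀) / (s/√n) = (68.20 - 62) / (10.23/√35) = 3.586
p-value = 0.0010

Since p-value < α = 0.1, we reject H₀.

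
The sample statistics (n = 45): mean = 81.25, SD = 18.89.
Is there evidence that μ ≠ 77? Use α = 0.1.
One-sample t-test:
H₀: μ = 77
H₁: μ ≠ 77
df = n - 1 = 44
t = (x̄ - μ₀) / (s/√n) = (81.25 - 77) / (18.89/√45) = 1.509
p-value = 0.1384

Since p-value > α = 0.1, we fail to reject H₀.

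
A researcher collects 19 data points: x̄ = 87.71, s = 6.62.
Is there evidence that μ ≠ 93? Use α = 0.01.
One-sample t-test:
H₀: μ = 93
H₁: μ ≠ 93
df = n - 1 = 18
t = (x̄ - μ₀) / (s/√n) = (87.71 - 93) / (6.62/√19) = -3.483
p-value = 0.0027

Since p-value < α = 0.01, we reject H₀.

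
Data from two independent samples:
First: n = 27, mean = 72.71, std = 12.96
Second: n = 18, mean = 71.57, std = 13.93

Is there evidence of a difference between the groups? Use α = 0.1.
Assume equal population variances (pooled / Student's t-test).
Student's two-sample t-test (equal variances):
H₀: μ₁ = μ₂
H₁: μ₁ ≠ μ₂
df = n₁ + n₂ - 2 = 43
Pooled variance s_p² = [(n₁-1)s₁² + (n₂-1)s₂²] / (n₁ + n₂ - 2) = [(26)(12.96²) + (17)(13.93²)] / 43 = 178.2736
SE = √(s_p²(1/n₁ + 1/n₂)) = √(178.2736 × (1/27 + 1/18)) = 4.0629
t = (x̄₁ - x̄₂) / SE = (72.71 - 71.57) / 4.0629 = 1.14 / 4.0629 = 0.281
p-value = 0.7804

Since p-value > α = 0.1, we fail to reject H₀.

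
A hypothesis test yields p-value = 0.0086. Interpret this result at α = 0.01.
Since p = 0.0086 < α = 0.01, reject H₀.
There is sufficient evidence to reject the null hypothesis; the result is statistically significant at the 0.01 level.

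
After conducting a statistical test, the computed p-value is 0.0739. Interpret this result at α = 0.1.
Since p = 0.0739 < α = 0.1, reject H₀.
There is sufficient evidence to reject the null hypothesis; the result is statistically significant at the 0.1 level.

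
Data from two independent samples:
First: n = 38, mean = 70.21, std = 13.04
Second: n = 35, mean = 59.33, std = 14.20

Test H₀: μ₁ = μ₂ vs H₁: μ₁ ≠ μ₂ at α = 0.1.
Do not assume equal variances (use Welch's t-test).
Welch's two-sample t-test:
H₀: μ₁ = μ₂
H₁: μ₁ ≠ μ₂
s₁²/n₁ = 13.04²/38 = 4.4748,  s₂²/n₂ = 14.20²/35 = 5.7611
SE = √(s₁²/n₁ + s₂²/n₂) = √(4.4748 + 5.7611) = 3.1994
df (Welch-Satterthwaite) = (s₁²/n₁ + s₂²/n₂)² / [(s₁²/n₁)²/(n₁-1) + (s₂²/n₂)²/(n₂-1)] ≈ 69.05
t = (x̄₁ - x̄₂) / SE = (70.21 - 59.33) / 3.1994 = 10.88 / 3.1994 = 3.401
p-value = 0.0011

Since p-value < α = 0.1, we reject H₀.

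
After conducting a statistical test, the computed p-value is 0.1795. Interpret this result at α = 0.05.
Since p = 0.1795 > α = 0.05, fail to reject H₀.
There is insufficient evidence to reject the null hypothesis; the result is not statistically significant at the 0.05 level.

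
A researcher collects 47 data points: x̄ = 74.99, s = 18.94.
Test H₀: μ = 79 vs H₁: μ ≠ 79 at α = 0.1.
One-sample t-test:
H₀: μ = 79
H₁: μ ≠ 79
df = n - 1 = 46
t = (x̄ - μ₀) / (s/√n) = (74.99 - 79) / (18.94/√47) = -1.451
p-value = 0.1534

Since p-value > α = 0.1, we fail to reject H₀.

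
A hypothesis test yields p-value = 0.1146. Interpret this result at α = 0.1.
Since p = 0.1146 > α = 0.1, fail to reject H₀.
There is insufficient evidence to reject the null hypothesis; the result is not statistically significant at the 0.1 level.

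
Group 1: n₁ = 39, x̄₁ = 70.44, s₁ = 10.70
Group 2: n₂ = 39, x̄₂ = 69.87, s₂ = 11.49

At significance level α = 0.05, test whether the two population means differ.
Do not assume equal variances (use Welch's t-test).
Welch's two-sample t-test:
H₀: μ₁ = μ₂
H₁: μ₁ ≠ μ₂
s₁²/n₁ = 10.70²/39 = 2.9356,  s₂²/n₂ = 11.49²/39 = 3.3851
SE = √(s₁²/n₁ + s₂²/n₂) = √(2.9356 + 3.3851) = 2.5141
df (Welch-Satterthwaite) = (s₁²/n₁ + s₂²/n₂)² / [(s₁²/n₁)²/(n₁-1) + (s₂²/n₂)²/(n₂-1)] ≈ 75.62
t = (x̄₁ - x̄₂) / SE = (70.44 - 69.87) / 2.5141 = 0.57 / 2.5141 = 0.227
p-value = 0.8213

Since p-value > α = 0.05, we fail to reject H₀.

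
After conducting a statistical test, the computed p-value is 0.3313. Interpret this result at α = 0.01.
Since p = 0.3313 > α = 0.01, fail to reject H₀.
There is insufficient evidence to reject the null hypothesis; the result is not statistically significant at the 0.01 level.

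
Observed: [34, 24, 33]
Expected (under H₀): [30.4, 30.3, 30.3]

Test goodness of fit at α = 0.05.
Chi-square goodness of fit test:
H₀: observed counts match expected distribution
H₁: observed counts differ from expected distribution
df = k - 1 = 2
χ² = Σ(O - E)²/E
   = (34 - 30.4)²/30.4 + (24 - 30.3)²/30.3 + (33 - 30.3)²/30.3
   = 0.426 + 1.310 + 0.241
   = 1.98
p-value = 0.3722

Since p-value > α = 0.05, we fail to reject H₀.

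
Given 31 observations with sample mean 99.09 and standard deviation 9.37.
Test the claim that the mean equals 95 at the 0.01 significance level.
One-sample t-test:
H₀: μ = 95
H₁: μ ≠ 95
df = n - 1 = 30
t = (x̄ - μ₀) / (s/√n) = (99.09 - 95) / (9.37/√31) = 2.430
p-value = 0.0213

Since p-value > α = 0.01, we fail to reject H₀.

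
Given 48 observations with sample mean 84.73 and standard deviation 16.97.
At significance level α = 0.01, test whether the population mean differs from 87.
One-sample t-test:
H₀: μ = 87
H₁: μ ≠ 87
df = n - 1 = 47
t = (x̄ - μ₀) / (s/√n) = (84.73 - 87) / (16.97/√48) = -0.927
p-value = 0.3588

Since p-value > α = 0.01, we fail to reject H₀.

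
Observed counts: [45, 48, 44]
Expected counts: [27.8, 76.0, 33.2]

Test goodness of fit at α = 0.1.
Chi-square goodness of fit test:
H₀: observed counts match expected distribution
H₁: observed counts differ from expected distribution
df = k - 1 = 2
χ² = Σ(O - E)²/E
   = (45 - 27.8)²/27.8 + (48 - 76.0)²/76.0 + (44 - 33.2)²/33.2
   = 10.642 + 10.316 + 3.513
   = 24.47
p-value < 0.0001

Since p-value < α = 0.1, we reject H₀.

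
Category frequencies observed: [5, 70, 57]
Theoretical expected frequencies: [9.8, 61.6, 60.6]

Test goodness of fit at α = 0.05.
Chi-square goodness of fit test:
H₀: observed counts match expected distribution
H₁: observed counts differ from expected distribution
df = k - 1 = 2
χ² = Σ(O - E)²/E
   = (5 - 9.8)²/9.8 + (70 - 61.6)²/61.6 + (57 - 60.6)²/60.6
   = 2.351 + 1.145 + 0.214
   = 3.71
p-value = 0.1564

Since p-value > α = 0.05, we fail to reject H₀.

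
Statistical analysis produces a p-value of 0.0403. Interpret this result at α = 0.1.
Since p = 0.0403 < α = 0.1, reject H₀.
There is sufficient evidence to reject the null hypothesis; the result is statistically significant at the 0.1 level.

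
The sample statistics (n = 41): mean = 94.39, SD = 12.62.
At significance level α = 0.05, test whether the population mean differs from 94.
One-sample t-test:
H₀: μ = 94
H₁: μ ≠ 94
df = n - 1 = 40
t = (x̄ - μ₀) / (s/√n) = (94.39 - 94) / (12.62/√41) = 0.198
p-value = 0.8441

Since p-value > α = 0.05, we fail to reject H₀.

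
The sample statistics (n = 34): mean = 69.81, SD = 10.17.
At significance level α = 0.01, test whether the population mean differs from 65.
One-sample t-test:
H₀: μ = 65
H₁: μ ≠ 65
df = n - 1 = 33
t = (x̄ - μ₀) / (s/√n) = (69.81 - 65) / (10.17/√34) = 2.758
p-value = 0.0094

Since p-value < α = 0.01, we reject H₀.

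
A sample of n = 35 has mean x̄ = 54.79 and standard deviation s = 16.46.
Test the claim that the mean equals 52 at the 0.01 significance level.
One-sample t-test:
H₀: μ = 52
H₁: μ ≠ 52
df = n - 1 = 34
t = (x̄ - μ₀) / (s/√n) = (54.79 - 52) / (16.46/√35) = 1.003
p-value = 0.3230

Since p-value > α = 0.01, we fail to reject H₀.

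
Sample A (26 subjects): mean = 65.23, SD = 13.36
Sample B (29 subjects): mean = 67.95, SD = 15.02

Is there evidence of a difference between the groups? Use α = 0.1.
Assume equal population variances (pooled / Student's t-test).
Student's two-sample t-test (equal variances):
H₀: μ₁ = μ₂
H₁: μ₁ ≠ μ₂
df = n₁ + n₂ - 2 = 53
Pooled variance s_p² = [(n₁-1)s₁² + (n₂-1)s₂²] / (n₁ + n₂ - 2) = [(25)(13.36²) + (28)(15.02²)] / 53 = 203.3783
SE = √(s_p²(1/n₁ + 1/n₂)) = √(203.3783 × (1/26 + 1/29)) = 3.8517
t = (x̄₁ - x̄₂) / SE = (65.23 - 67.95) / 3.8517 = -2.72 / 3.8517 = -0.706
p-value = 0.4832

Since p-value > α = 0.1, we fail to reject H₀.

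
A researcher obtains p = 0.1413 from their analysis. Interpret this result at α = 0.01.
Since p = 0.1413 > α = 0.01, fail to reject H₀.
There is insufficient evidence to reject the null hypothesis; the result is not statistically significant at the 0.01 level.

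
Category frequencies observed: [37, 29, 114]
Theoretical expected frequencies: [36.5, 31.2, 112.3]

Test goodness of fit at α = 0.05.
Chi-square goodness of fit test:
H₀: observed counts match expected distribution
H₁: observed counts differ from expected distribution
df = k - 1 = 2
χ² = Σ(O - E)²/E
   = (37 - 36.5)²/36.5 + (29 - 31.2)²/31.2 + (114 - 112.3)²/112.3
   = 0.007 + 0.155 + 0.026
   = 0.19
p-value = 0.9104

Since p-value > α = 0.05, we fail to reject H₀.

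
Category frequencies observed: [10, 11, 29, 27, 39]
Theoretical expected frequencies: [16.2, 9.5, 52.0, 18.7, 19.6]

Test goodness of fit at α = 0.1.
Chi-square goodness of fit test:
H₀: observed counts match expected distribution
H₁: observed counts differ from expected distribution
df = k - 1 = 4
χ² = Σ(O - E)²/E
   = (10 - 16.2)²/16.2 + (11 - 9.5)²/9.5 + (29 - 52.0)²/52.0 + (27 - 18.7)²/18.7 + (39 - 19.6)²/19.6
   = 2.373 + 0.237 + 10.173 + 3.684 + 19.202
   = 35.67
p-value < 0.0001

Since p-value < α = 0.1, we reject H₀.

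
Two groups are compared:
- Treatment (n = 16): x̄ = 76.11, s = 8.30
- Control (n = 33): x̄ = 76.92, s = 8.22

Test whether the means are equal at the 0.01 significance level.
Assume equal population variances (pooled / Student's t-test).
Student's two-sample t-test (equal variances):
H₀: μ₁ = μ₂
H₁: μ₁ ≠ μ₂
df = n₁ + n₂ - 2 = 47
Pooled variance s_p² = [(n₁-1)s₁² + (n₂-1)s₂²] / (n₁ + n₂ - 2) = [(15)(8.30²) + (32)(8.22²)] / 47 = 67.9902
SE = √(s_p²(1/n₁ + 1/n₂)) = √(67.9902 × (1/16 + 1/33)) = 2.5119
t = (x̄₁ - x̄₂) / SE = (76.11 - 76.92) / 2.5119 = -0.81 / 2.5119 = -0.322
p-value = 0.7485

Since p-value > α = 0.01, we fail to reject H₀.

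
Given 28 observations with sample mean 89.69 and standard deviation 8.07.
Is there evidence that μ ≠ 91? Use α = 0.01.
One-sample t-test:
H₀: μ = 91
H₁: μ ≠ 91
df = n - 1 = 27
t = (x̄ - μ₀) / (s/√n) = (89.69 - 91) / (8.07/√28) = -0.859
p-value = 0.3979

Since p-value > α = 0.01, we fail to reject H₀.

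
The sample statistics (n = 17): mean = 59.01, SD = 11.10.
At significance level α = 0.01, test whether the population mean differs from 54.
One-sample t-test:
H₀: μ = 54
H₁: μ ≠ 54
df = n - 1 = 16
t = (x̄ - μ₀) / (s/√n) = (59.01 - 54) / (11.10/√17) = 1.861
p-value = 0.0812

Since p-value > α = 0.01, we fail to reject H₀.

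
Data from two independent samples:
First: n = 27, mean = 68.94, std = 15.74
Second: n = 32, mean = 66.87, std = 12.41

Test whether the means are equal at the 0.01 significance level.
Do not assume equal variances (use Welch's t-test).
Welch's two-sample t-test:
H₀: μ₁ = μ₂
H₁: μ₁ ≠ μ₂
s₁²/n₁ = 15.74²/27 = 9.1758,  s₂²/n₂ = 12.41²/32 = 4.8128
SE = √(s₁²/n₁ + s₂²/n₂) = √(9.1758 + 4.8128) = 3.7401
df (Welch-Satterthwaite) = (s₁²/n₁ + s₂²/n₂)² / [(s₁²/n₁)²/(n₁-1) + (s₂²/n₂)²/(n₂-1)] ≈ 49.10
t = (x̄₁ - x̄₂) / SE = (68.94 - 66.87) / 3.7401 = 2.07 / 3.7401 = 0.553
p-value = 0.5825

Since p-value > α = 0.01, we fail to reject H₀.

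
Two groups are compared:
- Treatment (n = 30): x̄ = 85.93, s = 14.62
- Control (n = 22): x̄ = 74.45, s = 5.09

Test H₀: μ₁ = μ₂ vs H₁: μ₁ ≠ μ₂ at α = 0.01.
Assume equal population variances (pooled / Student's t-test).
Student's two-sample t-test (equal variances):
H₀: μ₁ = μ₂
H₁: μ₁ ≠ μ₂
df = n₁ + n₂ - 2 = 50
Pooled variance s_p² = [(n₁-1)s₁² + (n₂-1)s₂²] / (n₁ + n₂ - 2) = [(29)(14.62²) + (21)(5.09²)] / 50 = 134.8532
SE = √(s_p²(1/n₁ + 1/n₂)) = √(134.8532 × (1/30 + 1/22)) = 3.2596
t = (x̄₁ - x̄₂) / SE = (85.93 - 74.45) / 3.2596 = 11.48 / 3.2596 = 3.522
p-value = 0.0009

Since p-value < α = 0.01, we reject H₀.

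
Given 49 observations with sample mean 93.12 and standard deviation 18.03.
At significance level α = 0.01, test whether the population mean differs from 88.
One-sample t-test:
H₀: μ = 88
H₁: μ ≠ 88
df = n - 1 = 48
t = (x̄ - μ₀) / (s/√n) = (93.12 - 88) / (18.03/√49) = 1.988
p-value = 0.0526

Since p-value > α = 0.01, we fail to reject H₀.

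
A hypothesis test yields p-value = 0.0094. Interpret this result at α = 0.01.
Since p = 0.0094 < α = 0.01, reject H₀.
There is sufficient evidence to reject the null hypothesis; the result is statistically significant at the 0.01 level.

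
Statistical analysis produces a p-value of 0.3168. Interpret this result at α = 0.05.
Since p = 0.3168 > α = 0.05, fail to reject H₀.
There is insufficient evidence to reject the null hypothesis; the result is not statistically significant at the 0.05 level.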